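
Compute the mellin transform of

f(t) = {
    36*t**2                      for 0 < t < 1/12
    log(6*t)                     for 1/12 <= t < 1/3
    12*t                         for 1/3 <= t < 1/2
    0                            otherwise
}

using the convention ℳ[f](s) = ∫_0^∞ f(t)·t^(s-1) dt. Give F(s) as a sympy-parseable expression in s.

(-16*2**(2*s)*s**2*(s + 2) + 4*2**(2*s)*s*(s + 1)*(s + 2)*log(2) - 4*2**(2*s)*(s + 1)*(s + 2) + 24*6**s*s**2*(s + 2) + s**2*(s + 1) + 4*s*(s + 1)*(s + 2)*log(2) + 4*(s + 1)*(s + 2))/(4*12**s*s**2*(s + 1)*(s + 2))
  Re(s) > -2

reversing the common scale on t: 9*t**2 on [0, 1/6); log(3*t) on [1/6, 2/3); 6*t on [2/3, 1)
invert the common scale on t to get t**2 on [0, 1/2); log(t) on [1/2, 2); 2*t on [2, 3)
breakpoints 1/12, 1/3: one integral from each of the 3 segments
for t in [0, 1/12): the term is ∫ 36*t**2·t^(s-1)
piece [1/12, 1/3): integrate log(6*t) against the kernel
the [1/3, 1/2) slice contributes ∫ 12*t·t^(s-1) dt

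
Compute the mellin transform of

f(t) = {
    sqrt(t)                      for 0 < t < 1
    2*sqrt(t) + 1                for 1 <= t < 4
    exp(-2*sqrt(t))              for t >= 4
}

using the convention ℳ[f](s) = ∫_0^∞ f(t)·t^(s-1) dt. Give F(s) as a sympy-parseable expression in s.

(-16**s + 10*2**(6*s)*s - 4*2**(4*s)*s + 2*2**(2*s)*s*(2*s + 1)*uppergamma(2*s, 4) + 64**s)/(16**s*s*(2*s + 1))
  Re(s) > -1/2

peel off the power substitution: t on [0, 1); 2*t + 1 on [1, 2); exp(-2*t) on [2, ∞)
f breaks at 1, 4 into 3 integrals to sum
piece [0, 1): integrate sqrt(t) against the kernel
over [1, 4), the kernel integral of (2*sqrt(t) + 1) enters the sum
for t in [4, ∞): the term is ∫ exp(-2*sqrt(t))·t^(s-1)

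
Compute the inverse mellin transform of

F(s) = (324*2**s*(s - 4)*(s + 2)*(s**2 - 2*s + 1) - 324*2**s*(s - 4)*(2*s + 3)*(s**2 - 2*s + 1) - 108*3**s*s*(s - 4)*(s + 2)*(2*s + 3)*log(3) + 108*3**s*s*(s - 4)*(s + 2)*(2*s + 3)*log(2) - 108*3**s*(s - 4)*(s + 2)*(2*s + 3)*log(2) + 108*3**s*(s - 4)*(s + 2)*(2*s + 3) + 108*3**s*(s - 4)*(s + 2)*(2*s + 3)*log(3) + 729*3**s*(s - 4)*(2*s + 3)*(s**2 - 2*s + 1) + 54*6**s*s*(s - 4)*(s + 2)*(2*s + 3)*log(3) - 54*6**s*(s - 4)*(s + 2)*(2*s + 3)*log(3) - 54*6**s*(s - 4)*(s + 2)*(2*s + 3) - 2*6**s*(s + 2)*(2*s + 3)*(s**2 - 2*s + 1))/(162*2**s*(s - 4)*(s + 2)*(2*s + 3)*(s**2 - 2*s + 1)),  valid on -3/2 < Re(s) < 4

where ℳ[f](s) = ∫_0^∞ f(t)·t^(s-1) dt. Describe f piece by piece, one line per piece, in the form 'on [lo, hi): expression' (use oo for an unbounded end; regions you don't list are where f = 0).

on [0, 1): t**(3/2)
on [1, 3/2): 2*t**2
on [3/2, 3): log(t)/t
on [3, oo): t**(-4)

the 4 pieces separated at 1, 3/2, 3 each add one integral
on [0, 1): add ∫ t**(3/2)·t^(s-1) dt
segment 1 to 3/2 holds 2*t**2; add its integral
[3/2, 3) adds the kernel integral of log(t)/t
[3, ∞) adds the kernel integral of t**(-4)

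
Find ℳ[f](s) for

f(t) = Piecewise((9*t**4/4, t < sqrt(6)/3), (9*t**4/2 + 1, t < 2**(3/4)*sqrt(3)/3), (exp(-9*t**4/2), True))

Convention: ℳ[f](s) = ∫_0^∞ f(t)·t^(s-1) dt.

the power substitution comes off first: 9*t**2/4 on [0, 2/3); 9*t**2/2 + 1 on [2/3, 2*sqrt(2)/3); exp(-9*t**2/2) on [2*sqrt(2)/3, ∞)
the common scale on t comes off first: t**2 on [0, 1); 2*t**2 + 1 on [1, sqrt(2)); exp(-2*t**2) on [sqrt(2), ∞)
strip the power substitution: t on [0, 1); 2*t + 1 on [1, 2); exp(-2*t) on [2, ∞)
slice at sqrt(6)/3, 2**(3/4)*sqrt(3)/3, transform all 3 pieces, and sum them
segment [0, sqrt(6)/3) carries 9*t**4/4; integrate it
[sqrt(6)/3, 2**(3/4)*sqrt(3)/3) adds the kernel integral of (9*t**4/2 + 1)
on [2**(3/4)*sqrt(3)/3, ∞): add ∫ exp(-9*t**4/2)·t^(s-1) dt

(2**(s/4)*s*(s/4 + 1)*uppergamma(s/4, 4)/4 - 4**(s/4)*s/2 - 4**(s/4) + 5*8**(s/4)*s/4 + 8**(s/4))/((3/2)**(s/2)*4**(s/4)*s*(s/4 + 1))
  Re(s) > -4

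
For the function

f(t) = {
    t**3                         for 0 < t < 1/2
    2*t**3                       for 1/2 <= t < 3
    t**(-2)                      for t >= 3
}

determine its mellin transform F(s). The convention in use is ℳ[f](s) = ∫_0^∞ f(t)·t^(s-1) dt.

the shared t-power comes off first: t on [0, 1/2); 2*t on [1/2, 3); t**(-4) on [3, ∞)
split f at 1/2, 3: ℳ[f](s) collects 3 kernel integrals
segment 0 to 1/2 holds t**3; add its integral
segment [1/2, 3) carries 2*t**3; integrate it
on [3, ∞): add ∫ t**(-2)·t^(s-1) dt

(3880*6**s*s - 7800*6**s - 9*s + 18)/(72*2**s*(s**2 + s - 6))
  -3 < Re(s) < 2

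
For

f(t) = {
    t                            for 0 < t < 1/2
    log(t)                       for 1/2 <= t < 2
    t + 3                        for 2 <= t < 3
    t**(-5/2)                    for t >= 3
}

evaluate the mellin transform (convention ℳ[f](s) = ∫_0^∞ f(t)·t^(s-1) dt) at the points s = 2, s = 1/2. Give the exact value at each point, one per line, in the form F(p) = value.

breakpoints 1/2, 2, 3: one integral from each of the 4 segments
segment [0, 1/2) carries t; integrate it
on [1/2, 2) integrate f = log(t) against the kernel
on [2, 3) integrate f = (t + 3) against the kernel
∫ over [3, ∞) of t**(-5/2)·t^(s-1) joins the sum

F(2) = 2*sqrt(3)/3 + 17*log(2)/8 + 207/16
F(1/2) = sqrt(2)*(-330 + sqrt(2) + 108*log(2) + 144*sqrt(6))/36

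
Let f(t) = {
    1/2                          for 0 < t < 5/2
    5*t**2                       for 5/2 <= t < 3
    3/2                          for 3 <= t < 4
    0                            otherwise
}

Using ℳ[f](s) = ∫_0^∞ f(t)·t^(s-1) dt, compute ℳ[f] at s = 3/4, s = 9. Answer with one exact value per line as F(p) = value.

F(3/4) = -353*2**(1/4)*5**(3/4)/66 + 4*sqrt(2) + 158*3**(3/4)/11
F(9) = 22364812757/202752

breakpoints 5/2, 3: one integral from each of the 3 segments
segment 0 to 5/2 holds 1/2; add its integral
for t in [5/2, 3): the term is ∫ 5*t**2·t^(s-1)
[3, 4) adds the kernel integral of 3/2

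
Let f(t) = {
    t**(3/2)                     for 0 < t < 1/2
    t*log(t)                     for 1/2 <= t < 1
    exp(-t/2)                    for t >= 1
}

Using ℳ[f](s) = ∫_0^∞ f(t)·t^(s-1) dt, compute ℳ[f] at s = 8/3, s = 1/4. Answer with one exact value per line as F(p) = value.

F(8/3) = 2**(1/3)*(-1800*2**(2/3) + 225 + 363*sqrt(2) + 825*log(2) + 193600*2**(1/3)*uppergamma(8/3, 1/2))/48400
F(1/4) = 2**(3/4)*(-112*2**(1/4) + 25*sqrt(2) + 70*log(2) + 56 + 175*sqrt(2)*uppergamma(1/4, 1/2))/350

breakpoints 1/2, 1: one integral from each of the 3 segments
for t in [0, 1/2): the term is ∫ t**(3/2)·t^(s-1)
segment 1/2 to 1 holds t*log(t); add its integral
on [1, ∞): add ∫ exp(-t/2)·t^(s-1) dt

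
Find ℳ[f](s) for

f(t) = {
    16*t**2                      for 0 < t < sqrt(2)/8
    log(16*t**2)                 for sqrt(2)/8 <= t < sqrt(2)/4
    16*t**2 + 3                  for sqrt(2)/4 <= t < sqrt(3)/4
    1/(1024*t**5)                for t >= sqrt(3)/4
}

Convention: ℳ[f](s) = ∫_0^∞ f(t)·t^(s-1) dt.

undo the common scale on t: 4*t**2 on [0, sqrt(2)/4); log(4*t**2) on [sqrt(2)/4, sqrt(2)/2); 4*t**2 + 3 on [sqrt(2)/2, sqrt(3)/2); …
peel off the common scale on t: t**2 on [0, sqrt(2)/2); log(t**2) on [sqrt(2)/2, sqrt(2)); t**2 + 3 on [sqrt(2), sqrt(3)); …
back out the power substitution: t on [0, 1/2); log(t) on [1/2, 2); t + 3 on [2, 3); …
treat the 4 regions marked off by sqrt(2)/8, sqrt(2)/4, sqrt(3)/4 separately and sum
between 0 and sqrt(2)/8 the integrand is 16*t**2·t^(s-1)
∫ log(16*t**2)·t^(s-1) over [sqrt(2)/8, sqrt(2)/4)
∫ (16*t**2 + 3)·t^(s-1) over [sqrt(2)/4, sqrt(3)/4)
between sqrt(3)/4 and ∞ the integrand is 1/(1024*t**5)·t^(s-1)

(-135*2**s*s**2*(s - 5)/2 + 27*2**s*s*(s/2 + 1)*(s - 5)*log(2) - 81*2**s*s*(s - 5) - 54*2**s*(s/2 + 1)*(s - 5) - sqrt(3)*6**(s/2)*s**2*(s/2 + 1) + 81*6**(s/2)*s**2*(s - 5) + 81*6**(s/2)*s*(s - 5) + 27*s**2*(s - 5)/4 + 27*s*(s/2 + 1)*(s - 5)*log(2) + (s - 5)*(27*s + 54))/(27*2**(5*s/2)*s**2*(s/2 + 1)*(s - 5))
  -2 < Re(s) < 5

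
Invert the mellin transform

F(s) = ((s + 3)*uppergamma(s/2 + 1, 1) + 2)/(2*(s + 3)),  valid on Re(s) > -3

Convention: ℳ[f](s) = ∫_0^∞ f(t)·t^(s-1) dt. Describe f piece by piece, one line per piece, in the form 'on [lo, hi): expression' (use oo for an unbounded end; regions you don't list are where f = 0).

on [0, 1): t**3
on [1, oo): t**2*exp(-t**2)

remove the power substitution first: t**(3/2) on [0, 1); t*exp(-t) on [1, ∞)
back out the shared t-power: sqrt(t) on [0, 1); exp(-t) on [1, ∞)
summing 2 kernel integrals split by 1 yields ℳ[f](s)
the [0, 1) slice contributes ∫ t**3·t^(s-1) dt
over [1, ∞), the kernel integral of t**2*exp(-t**2) enters the sum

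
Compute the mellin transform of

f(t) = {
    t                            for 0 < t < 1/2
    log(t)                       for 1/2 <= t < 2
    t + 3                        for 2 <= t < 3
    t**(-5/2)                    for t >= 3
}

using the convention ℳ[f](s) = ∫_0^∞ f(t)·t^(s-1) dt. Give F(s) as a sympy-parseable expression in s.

treat the 4 regions marked off by 1/2, 2, 3 separately and sum
on [0, 1/2): add ∫ t·t^(s-1) dt
piece [1/2, 2): integrate log(t) against the kernel
the [2, 3) slice contributes ∫ (t + 3)·t^(s-1) dt
segment [3, ∞) carries t**(-5/2); integrate it

(-270*2**(2*s)*s**2*(2*s - 5) + 54*2**(2*s)*s*(s + 1)*(2*s - 5)*log(2) - 162*2**(2*s)*s*(2*s - 5) - 54*2**(2*s)*(s + 1)*(2*s - 5) - 4*sqrt(3)*6**s*s**2*(s + 1) + 324*6**s*s**2*(2*s - 5) + 162*6**s*s*(2*s - 5) + 27*s**2*(2*s - 5) + 54*s*(s + 1)*(2*s - 5)*log(2) + (2*s - 5)*(54*s + 54))/(54*2**s*s**2*(s + 1)*(2*s - 5))
  -1 < Re(s) < 5/2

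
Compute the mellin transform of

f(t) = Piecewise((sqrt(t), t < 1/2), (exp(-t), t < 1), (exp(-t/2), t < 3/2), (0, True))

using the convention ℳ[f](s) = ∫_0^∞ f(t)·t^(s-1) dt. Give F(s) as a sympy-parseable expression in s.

(2**s*(2*s + 1)*uppergamma(s, 1/2) - 2**s*(2*s + 1)*uppergamma(s, 1) + 4**s*(2*s + 1)*uppergamma(s, 1/2) - 4**s*(2*s + 1)*uppergamma(s, 3/4) + sqrt(2))/(2**s*(2*s + 1))
  Re(s) > -1/2

decompose at 1/2, 1; ℳ[f](s) sums the 3 pieces' integrals
over [0, 1/2), the kernel integral of sqrt(t) enters the sum
on [1/2, 1) integrate f = exp(-t) against the kernel
∫ over [1, 3/2) of exp(-t/2)·t^(s-1) joins the sum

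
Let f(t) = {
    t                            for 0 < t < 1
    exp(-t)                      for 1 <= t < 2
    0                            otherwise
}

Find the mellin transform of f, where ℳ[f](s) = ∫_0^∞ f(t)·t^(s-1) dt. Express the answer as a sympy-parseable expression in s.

((s + 1)*uppergamma(s, 1) - (s + 1)*uppergamma(s, 2) + 1)/(s + 1)
  Re(s) > -1

decompose at 1; ℳ[f](s) sums the 2 pieces' integrals
∫ t·t^(s-1) over [0, 1)
[1, 2) adds the kernel integral of exp(-t)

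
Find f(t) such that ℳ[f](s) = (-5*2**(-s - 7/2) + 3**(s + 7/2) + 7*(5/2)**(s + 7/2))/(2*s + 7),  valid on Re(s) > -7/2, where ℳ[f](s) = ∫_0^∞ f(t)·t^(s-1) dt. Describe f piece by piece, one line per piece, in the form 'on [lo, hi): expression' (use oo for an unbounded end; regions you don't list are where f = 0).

on [0, 1/2): 3*t**(7/2)/2
on [1/2, 5/2): 4*t**(7/2)
on [5/2, 3): t**(7/2)/2

along the cuts 1/2, 5/2, ℳ[f](s) splits into 3 integrals
piece [0, 1/2): integrate 3*t**(7/2)/2 against the kernel
on [1/2, 5/2): add ∫ 4*t**(7/2)·t^(s-1) dt
∫ t**(7/2)/2·t^(s-1) over [5/2, 3)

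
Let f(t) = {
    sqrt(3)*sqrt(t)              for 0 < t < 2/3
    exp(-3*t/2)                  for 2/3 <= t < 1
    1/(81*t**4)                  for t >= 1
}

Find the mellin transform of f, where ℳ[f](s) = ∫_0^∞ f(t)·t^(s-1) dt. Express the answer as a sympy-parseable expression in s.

the common scale on t comes off first: sqrt(t) on [0, 2); exp(-t/2) on [2, 3); t**(-4) on [3, ∞)
along the cuts 2/3, 1, ℳ[f](s) splits into 3 integrals
piece [0, 2/3): integrate sqrt(3)*sqrt(t) against the kernel
segment [2/3, 1) carries exp(-3*t/2); integrate it
segment [1, ∞) carries 1/(81*t**4); integrate it

(81*2**s*(s - 4)*(2*s + 1)*uppergamma(s, 1) - 81*2**s*(s - 4)*(2*s + 1)*uppergamma(s, 3/2) + 162*2**(s + 1/2)*(s - 4) - 3**s*(2*s + 1))/(81*3**s*(s - 4)*(2*s + 1))
  -1/2 < Re(s) < 4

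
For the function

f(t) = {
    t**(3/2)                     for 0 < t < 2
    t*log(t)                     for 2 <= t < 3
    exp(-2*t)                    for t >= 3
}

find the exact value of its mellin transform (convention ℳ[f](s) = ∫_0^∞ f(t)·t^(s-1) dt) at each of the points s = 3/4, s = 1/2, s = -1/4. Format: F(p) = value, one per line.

F(3/4) = -48*3**(3/4)/49 - 8*2**(3/4)*log(2)/7 + 2**(1/4)*uppergamma(3/4, 6)/2 + 32*2**(3/4)/49 + 16*2**(1/4)/9 + 12*3**(3/4)*log(3)/7
F(1/2) = -4*sqrt(3)/3 + sqrt(2)*sqrt(pi)*erfc(sqrt(6))/2 + 8*sqrt(2)/9 + 2 + log(3**(2*sqrt(3))/2**(4*sqrt(2)/3))
F(-1/4) = -16*3**(3/4)/9 + 2**(1/4)*uppergamma(-1/4, 6) + log(3**(4*3**(3/4)/3)/2**(4*2**(3/4)/3)) + 8*2**(1/4)/5 + 16*2**(3/4)/9

along the cuts 2, 3, ℳ[f](s) splits into 3 integrals
for t in [0, 2): the term is ∫ t**(3/2)·t^(s-1)
over [2, 3), the kernel integral of t*log(t) enters the sum
segment [3, ∞) carries exp(-2*t); integrate it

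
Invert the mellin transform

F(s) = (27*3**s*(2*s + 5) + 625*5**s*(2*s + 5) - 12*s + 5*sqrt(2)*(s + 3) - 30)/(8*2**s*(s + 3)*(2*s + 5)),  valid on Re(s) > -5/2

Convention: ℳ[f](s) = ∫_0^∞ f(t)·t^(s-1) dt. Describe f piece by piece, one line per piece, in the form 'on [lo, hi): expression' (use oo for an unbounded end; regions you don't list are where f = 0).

along the cuts 1/2, 3/2, ℳ[f](s) splits into 3 integrals
for t in [0, 1/2): the term is ∫ 5*t**(5/2)/2·t^(s-1)
between 1/2 and 3/2 the integrand is 6*t**3·t^(s-1)
over [3/2, 5/2), the kernel integral of 5*t**3 enters the sum

on [0, 1/2): 5*t**(5/2)/2
on [1/2, 3/2): 6*t**3
on [3/2, 5/2): 5*t**3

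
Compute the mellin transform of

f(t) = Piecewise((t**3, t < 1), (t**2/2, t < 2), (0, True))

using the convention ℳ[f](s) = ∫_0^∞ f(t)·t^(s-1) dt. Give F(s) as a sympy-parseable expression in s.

the shared t-power comes off first: t**(5/2) on [0, 1); t**(3/2)/2 on [1, 2)
undo the shared t-power: t**(3/2) on [0, 1); sqrt(t)/2 on [1, 2)
undo the shared t-power: t on [0, 1); 1/2 on [1, 2)
f breaks at 1 into 2 integrals to sum
piece [0, 1): integrate t**3 against the kernel
∫ over [1, 2) of t**2/2·t^(s-1) joins the sum

(2**(s + 2)*(s + 3) + s + 1)/(2*(s + 2)*(s + 3))
  Re(s) > -3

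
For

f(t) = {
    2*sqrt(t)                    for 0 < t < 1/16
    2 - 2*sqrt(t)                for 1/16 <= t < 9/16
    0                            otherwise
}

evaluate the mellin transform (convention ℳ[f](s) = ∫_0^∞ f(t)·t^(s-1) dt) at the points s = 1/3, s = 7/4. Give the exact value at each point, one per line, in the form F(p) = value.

reversing the power substitution: 2*t on [0, 1/4); 2 - 2*t on [1/4, 3/4)
invert the common scale on t to get t on [0, 1/2); 2 - t on [1/2, 3/2)
decompose at 1/16; ℳ[f](s) sums the 2 pieces' integrals
∫ over [0, 1/16) of 2*sqrt(t)·t^(s-1) joins the sum
∫ over [1/16, 9/16) of (2 - 2*sqrt(t))·t^(s-1) joins the sum

F(1/3) = -6*2**(2/3)/5 + 21*6**(2/3)/20
F(7/4) = -11/2016 + 45*sqrt(3)/448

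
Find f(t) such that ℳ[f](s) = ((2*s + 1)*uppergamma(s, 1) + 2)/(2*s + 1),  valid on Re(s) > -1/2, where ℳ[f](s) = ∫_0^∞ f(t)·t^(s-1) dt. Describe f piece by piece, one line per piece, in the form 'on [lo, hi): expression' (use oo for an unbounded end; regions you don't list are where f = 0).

on [0, 1): sqrt(t)
on [1, oo): exp(-t)

summing 2 kernel integrals split by 1 yields ℳ[f](s)
piece [0, 1): integrate sqrt(t) against the kernel
for t in [1, ∞): the term is ∫ exp(-t)·t^(s-1)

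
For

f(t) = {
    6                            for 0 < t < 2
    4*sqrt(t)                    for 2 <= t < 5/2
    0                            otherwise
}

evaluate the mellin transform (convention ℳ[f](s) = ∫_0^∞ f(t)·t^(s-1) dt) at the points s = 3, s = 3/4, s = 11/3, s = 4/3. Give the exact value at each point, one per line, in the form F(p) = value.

treat the 2 regions marked off by 2 separately and sum
∫ 6·t^(s-1) over [0, 2)
over [2, 5/2), the kernel integral of 4*sqrt(t) enters the sum

F(3) = -64*sqrt(2)/7 + 16 + 125*sqrt(10)/14
F(3/4) = 4*2**(1/4)*(-8/5 + sqrt(2)*5**(1/4) + 2*sqrt(2))
F(11/3) = -384*2**(1/6)/25 + 144*2**(2/3)/11 + 75*2**(5/6)*5**(1/6)/4
F(4/3) = -48*2**(5/6)/11 + 9*2**(1/3) + 30*2**(1/6)*5**(5/6)/11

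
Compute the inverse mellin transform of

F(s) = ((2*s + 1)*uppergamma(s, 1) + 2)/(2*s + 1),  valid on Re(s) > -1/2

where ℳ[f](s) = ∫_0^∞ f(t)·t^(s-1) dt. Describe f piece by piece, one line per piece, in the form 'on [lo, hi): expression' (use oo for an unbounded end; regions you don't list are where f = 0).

f breaks at 1 into 2 integrals to sum
∫ over [0, 1) of sqrt(t)·t^(s-1) joins the sum
segment 1 to ∞ holds exp(-t); add its integral

on [0, 1): sqrt(t)
on [1, oo): exp(-t)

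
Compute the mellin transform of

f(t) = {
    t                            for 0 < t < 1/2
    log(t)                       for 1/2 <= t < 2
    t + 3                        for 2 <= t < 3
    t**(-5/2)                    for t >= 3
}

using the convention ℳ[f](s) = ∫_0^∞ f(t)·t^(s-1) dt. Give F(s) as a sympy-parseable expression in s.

(-270*2**(2*s)*s**2*(2*s - 5) + 54*2**(2*s)*s*(s + 1)*(2*s - 5)*log(2) - 162*2**(2*s)*s*(2*s - 5) - 54*2**(2*s)*(s + 1)*(2*s - 5) - 4*sqrt(3)*6**s*s**2*(s + 1) + 324*6**s*s**2*(2*s - 5) + 162*6**s*s*(2*s - 5) + 27*s**2*(2*s - 5) + 54*s*(s + 1)*(2*s - 5)*log(2) + (2*s - 5)*(54*s + 54))/(54*2**s*s**2*(s + 1)*(2*s - 5))
  -1 < Re(s) < 5/2

integrate the 4 segments split at 1/2, 2, 3, then add the results
between 0 and 1/2 the integrand is t·t^(s-1)
segment 1/2 to 2 holds log(t); add its integral
segment [2, 3) carries (t + 3); integrate it
on [3, ∞) integrate f = t**(-5/2) against the kernel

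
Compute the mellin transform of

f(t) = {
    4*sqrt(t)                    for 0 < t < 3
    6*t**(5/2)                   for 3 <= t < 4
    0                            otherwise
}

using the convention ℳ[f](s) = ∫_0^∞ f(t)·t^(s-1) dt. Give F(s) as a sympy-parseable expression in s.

decompose at 3; ℳ[f](s) sums the 2 pieces' integrals
for t in [0, 3): the term is ∫ 4*sqrt(t)·t^(s-1)
for t in [3, 4): the term is ∫ 6*t**(5/2)·t^(s-1)

4*(192*2**(2*s)*s + 96*2**(2*s) - 50*3**(s + 1/2)*s - 17*3**(s + 1/2))/(4*s**2 + 12*s + 5)
  Re(s) > -1/2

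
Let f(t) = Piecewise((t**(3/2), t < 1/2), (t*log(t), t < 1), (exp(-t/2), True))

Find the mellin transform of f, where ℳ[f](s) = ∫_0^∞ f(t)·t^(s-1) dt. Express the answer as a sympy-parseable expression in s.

slice at 1/2, 1, transform all 3 pieces, and sum them
on [0, 1/2) integrate f = t**(3/2) against the kernel
on [1/2, 1) integrate f = t*log(t) against the kernel
between 1 and ∞ the integrand is exp(-t/2)·t^(s-1)

(2*2**(2*s)*(2*s + 3)*(s**2 + 2*s + 1)*uppergamma(s, 1/2) - 2*2**s*(2*s + 3) + s*(2*s + 3)*log(2) + 2*s + (2*s + 3)*log(2) + sqrt(2)*(s**2 + 2*s + 1) + 3)/(2*2**s*(2*s + 3)*(s**2 + 2*s + 1))
  Re(s) > -3/2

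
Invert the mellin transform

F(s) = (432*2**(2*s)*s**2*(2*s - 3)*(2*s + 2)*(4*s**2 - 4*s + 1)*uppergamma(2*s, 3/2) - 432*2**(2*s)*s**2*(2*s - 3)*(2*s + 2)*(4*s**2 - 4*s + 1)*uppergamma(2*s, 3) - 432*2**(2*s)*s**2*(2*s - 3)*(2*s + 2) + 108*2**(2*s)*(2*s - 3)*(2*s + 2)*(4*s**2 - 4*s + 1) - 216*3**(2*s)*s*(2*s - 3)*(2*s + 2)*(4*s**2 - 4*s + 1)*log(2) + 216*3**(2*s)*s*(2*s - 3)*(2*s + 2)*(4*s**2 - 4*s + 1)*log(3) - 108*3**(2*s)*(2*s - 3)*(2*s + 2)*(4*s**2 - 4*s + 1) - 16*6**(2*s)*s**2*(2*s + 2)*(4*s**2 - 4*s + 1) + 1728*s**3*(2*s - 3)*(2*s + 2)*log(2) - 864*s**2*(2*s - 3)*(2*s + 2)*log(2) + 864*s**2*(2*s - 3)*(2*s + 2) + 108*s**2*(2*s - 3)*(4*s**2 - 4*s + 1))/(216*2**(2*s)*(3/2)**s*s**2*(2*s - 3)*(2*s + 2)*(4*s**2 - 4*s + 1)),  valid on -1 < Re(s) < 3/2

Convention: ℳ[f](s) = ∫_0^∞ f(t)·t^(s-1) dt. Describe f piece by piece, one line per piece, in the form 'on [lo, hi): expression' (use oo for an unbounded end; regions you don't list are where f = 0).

on [0, 1/6): 3*t/2
on [1/6, 2/3): sqrt(6)*log(sqrt(6)*sqrt(t)/2)/(3*sqrt(t))
on [2/3, 3/2): log(sqrt(6)*sqrt(t)/2)
on [3/2, 6): exp(-sqrt(6)*sqrt(t)/2)
on [6, oo): 2*sqrt(6)/(9*t**(3/2))

remove the common scale on t first: t on [0, 1/4); log(sqrt(t))/sqrt(t) on [1/4, 1); log(sqrt(t)) on [1, 9/4); …
back out the power substitution: t**2 on [0, 1/2); log(t)/t on [1/2, 1); log(t) on [1, 3/2); …
the 5 pieces separated at 1/6, 2/3, 3/2, 6 each add one integral
on [0, 1/6) integrate f = 3*t/2 against the kernel
between 1/6 and 2/3 the integrand is sqrt(6)*log(sqrt(6)*sqrt(t)/2)/(3*sqrt(t))·t^(s-1)
segment 2/3 to 3/2 holds log(sqrt(6)*sqrt(t)/2); add its integral
on [3/2, 6): add ∫ exp(-sqrt(6)*sqrt(t)/2)·t^(s-1) dt
∫ 2*sqrt(6)/(9*t**(3/2))·t^(s-1) over [6, ∞)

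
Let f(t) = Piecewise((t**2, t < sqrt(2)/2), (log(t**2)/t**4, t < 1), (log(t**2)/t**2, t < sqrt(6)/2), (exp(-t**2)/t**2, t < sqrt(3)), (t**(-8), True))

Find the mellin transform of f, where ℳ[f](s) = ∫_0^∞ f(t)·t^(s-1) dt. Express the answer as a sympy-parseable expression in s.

2**(1 - s/2)*(108*2**(s/2 - 1)*(s/2 - 4)*(s/2 - 1)**2*(s/2 + 1)*(-s + (s/2 - 1)**2 + 3)*uppergamma(s/2 - 1, 3/2) - 108*2**(s/2 - 1)*(s/2 - 4)*(s/2 - 1)**2*(s/2 + 1)*(-s + (s/2 - 1)**2 + 3)*uppergamma(s/2 - 1, 3) - 108*2**(s/2 - 1)*(s/2 - 4)*(s/2 - 1)**2*(s/2 + 1) + 108*2**(s/2 - 1)*(s/2 - 4)*(s/2 + 1)*(-s + (s/2 - 1)**2 + 3) - 108*3**(s/2 - 1)*(s/2 - 4)*(s/2 - 1)*(s/2 + 1)*(-s + (s/2 - 1)**2 + 3)*log(2) + 108*3**(s/2 - 1)*(s/2 - 4)*(s/2 - 1)*(s/2 + 1)*(-s + (s/2 - 1)**2 + 3)*log(3) - 108*3**(s/2 - 1)*(s/2 - 4)*(s/2 + 1)*(-s + (s/2 - 1)**2 + 3) - 4*6**(s/2 - 1)*(s/2 - 1)**2*(s/2 + 1)*(-s + (s/2 - 1)**2 + 3) + 216*(s/2 - 4)*(s/2 - 1)**3*(s/2 + 1)*log(2) - 216*(s/2 - 4)*(s/2 - 1)**2*(s/2 + 1)*log(2) + 216*(s/2 - 4)*(s/2 - 1)**2*(s/2 + 1) + 27*(s/2 - 4)*(s/2 - 1)**2*(-s + (s/2 - 1)**2 + 3))/(216*(s/2 - 4)*(s/2 - 1)**2*(s/2 + 1)*(-s + (s/2 - 1)**2 + 3))
  -2 < Re(s) < 8

strip the power substitution: t on [0, 1/2); log(t)/t**2 on [1/2, 1); log(t)/t on [1, 3/2); …
strip the shared t-power: t**2 on [0, 1/2); log(t)/t on [1/2, 1); log(t) on [1, 3/2); …
breakpoints sqrt(2)/2, 1, sqrt(6)/2, sqrt(3): one integral from each of the 5 segments
for t in [0, sqrt(2)/2): the term is ∫ t**2·t^(s-1)
piece [sqrt(2)/2, 1): integrate log(t**2)/t**4 against the kernel
over [1, sqrt(6)/2), the kernel integral of log(t**2)/t**2 enters the sum
between sqrt(6)/2 and sqrt(3) the integrand is exp(-t**2)/t**2·t^(s-1)
piece [sqrt(3), ∞): integrate t**(-8) against the kernel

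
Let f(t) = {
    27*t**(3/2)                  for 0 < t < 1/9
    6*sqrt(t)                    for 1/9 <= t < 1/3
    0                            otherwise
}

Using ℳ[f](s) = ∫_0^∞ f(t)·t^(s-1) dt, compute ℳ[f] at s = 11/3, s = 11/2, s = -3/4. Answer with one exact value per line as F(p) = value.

reversing the common scale on t: 6*sqrt(6)*t**(3/2) on [0, 1/6); 2*sqrt(6)*sqrt(t) on [1/6, 1/2)
peel off the common scale on t: 3*sqrt(3)*t**(3/2) on [0, 1/3); 2*sqrt(3)*sqrt(t) on [1/3, 1)
strip the common scale on t: t**(3/2) on [0, 1); 2*sqrt(t) on [1, 3)
along the cuts 1/9, ℳ[f](s) splits into 2 integrals
between 0 and 1/9 the integrand is 27*t**(3/2)·t^(s-1)
∫ over [1/9, 1/3) of 6*sqrt(t)·t^(s-1) joins the sum

F(11/3) = -74*3**(2/3)/1694925 + 4*3**(5/6)/675
F(11/2) = 5099/3720087
F(-3/4) = -24*3**(1/4) + 28*sqrt(3)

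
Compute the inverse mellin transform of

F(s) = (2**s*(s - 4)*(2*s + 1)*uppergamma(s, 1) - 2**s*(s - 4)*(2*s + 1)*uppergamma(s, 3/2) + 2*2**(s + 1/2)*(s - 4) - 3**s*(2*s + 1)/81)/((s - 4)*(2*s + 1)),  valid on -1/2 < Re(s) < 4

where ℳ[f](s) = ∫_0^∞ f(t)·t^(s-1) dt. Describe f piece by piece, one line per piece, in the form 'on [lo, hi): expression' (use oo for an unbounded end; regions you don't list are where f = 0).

decompose at 2, 3; ℳ[f](s) sums the 3 pieces' integrals
on [0, 2) integrate f = sqrt(t) against the kernel
on [2, 3): add ∫ exp(-t/2)·t^(s-1) dt
between 3 and ∞ the integrand is t**(-4)·t^(s-1)

on [0, 2): sqrt(t)
on [2, 3): exp(-t/2)
on [3, oo): t**(-4)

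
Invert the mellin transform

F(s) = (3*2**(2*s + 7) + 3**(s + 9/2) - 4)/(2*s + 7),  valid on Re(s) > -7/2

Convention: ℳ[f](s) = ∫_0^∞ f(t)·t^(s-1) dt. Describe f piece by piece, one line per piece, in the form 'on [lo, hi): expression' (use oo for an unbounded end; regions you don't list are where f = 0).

linearity at 1, 3 turns ℳ[f](s) into 3 summed integrals
segment [0, 1) carries t**(7/2); integrate it
piece [1, 3): integrate 3*t**(7/2) against the kernel
∫ 3*t**(7/2)/2·t^(s-1) over [3, 4)

on [0, 1): t**(7/2)
on [1, 3): 3*t**(7/2)
on [3, 4): 3*t**(7/2)/2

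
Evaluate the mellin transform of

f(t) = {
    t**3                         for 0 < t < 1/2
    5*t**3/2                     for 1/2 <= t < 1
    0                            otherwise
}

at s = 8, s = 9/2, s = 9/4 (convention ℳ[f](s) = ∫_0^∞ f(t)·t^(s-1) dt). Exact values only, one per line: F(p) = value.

F(8) = 10237/45056
F(9/2) = 1/3 - sqrt(2)/1280
F(9/4) = 10/21 - 2**(3/4)/224

linearity at 1/2 turns ℳ[f](s) into 2 summed integrals
on [0, 1/2) integrate f = t**3 against the kernel
segment 1/2 to 1 holds 5*t**3/2; add its integral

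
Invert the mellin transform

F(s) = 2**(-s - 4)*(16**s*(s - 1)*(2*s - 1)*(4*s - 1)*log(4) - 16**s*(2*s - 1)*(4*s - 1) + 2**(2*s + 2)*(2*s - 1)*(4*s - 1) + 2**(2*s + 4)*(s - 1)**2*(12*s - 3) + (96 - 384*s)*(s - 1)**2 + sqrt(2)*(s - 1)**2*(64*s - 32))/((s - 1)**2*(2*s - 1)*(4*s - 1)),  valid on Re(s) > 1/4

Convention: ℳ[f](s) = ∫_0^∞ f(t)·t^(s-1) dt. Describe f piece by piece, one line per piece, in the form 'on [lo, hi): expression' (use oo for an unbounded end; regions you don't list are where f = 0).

on [0, 1/2): 2**(1/4)/(2*t**(1/4))
on [1/2, 2): 3*sqrt(2)/(2*sqrt(t))
on [2, 8): log(sqrt(2)*sqrt(t)/2)/t

invert the shared t-power to get 2**(1/4)*t**(3/4)/2 on [0, 1/2); 3*sqrt(2)*sqrt(t)/2 on [1/2, 2); log(sqrt(2)*sqrt(t)/2) on [2, 8)
peel off the common scale on t: t**(3/4) on [0, 1/4); 3*sqrt(t) on [1/4, 1); log(sqrt(t)) on [1, 4)
remove the power substitution first: t**(3/2) on [0, 1/2); 3*t on [1/2, 1); log(t) on [1, 2)
f breaks at 1/2, 2 into 3 integrals to sum
[0, 1/2) adds the kernel integral of 2**(1/4)/(2*t**(1/4))
[1/2, 2) adds the kernel integral of 3*sqrt(2)/(2*sqrt(t))
on [2, 8): add ∫ log(sqrt(2)*sqrt(t)/2)/t·t^(s-1) dt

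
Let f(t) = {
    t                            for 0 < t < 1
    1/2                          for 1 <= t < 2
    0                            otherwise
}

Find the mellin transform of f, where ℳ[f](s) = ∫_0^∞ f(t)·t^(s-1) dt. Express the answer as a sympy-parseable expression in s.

(2**s*(s + 1) + s - 1)/(2*s*(s + 1))
  Re(s) > -1

decompose at 1; ℳ[f](s) sums the 2 pieces' integrals
segment [0, 1) carries t; integrate it
on [1, 2) integrate f = 1/2 against the kernel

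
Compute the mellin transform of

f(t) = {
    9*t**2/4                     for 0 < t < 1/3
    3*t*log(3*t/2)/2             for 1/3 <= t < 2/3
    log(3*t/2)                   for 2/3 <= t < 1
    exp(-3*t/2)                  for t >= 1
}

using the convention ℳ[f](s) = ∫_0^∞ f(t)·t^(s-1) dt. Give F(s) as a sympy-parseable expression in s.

(4*2**s*s**2*(s + 2)*(s**2 + 2*s + 1)*uppergamma(s, 3/2) - 4*2**s*s**2*(s + 2) + 4*2**s*(s + 2)*(s**2 + 2*s + 1) + 3**s*s*(s + 2)*(-4*log(2) + 4*log(3))*(s**2 + 2*s + 1) - 4*3**s*(s + 2)*(s**2 + 2*s + 1) + s**3*(s + 2)*log(4) + s**2*(s + 2)*log(4) + 2*s**2*(s + 2) + s**2*(s**2 + 2*s + 1))/(4*3**s*s**2*(s + 2)*(s**2 + 2*s + 1))
  Re(s) > -2

strip the common scale on t: t**2 on [0, 1/2); t*log(t) on [1/2, 1); log(t) on [1, 3/2); …
breakpoints 1/3, 2/3, 1: one integral from each of the 4 segments
over [0, 1/3), the kernel integral of 9*t**2/4 enters the sum
between 1/3 and 2/3 the integrand is 3*t*log(3*t/2)/2·t^(s-1)
on [2/3, 1): add ∫ log(3*t/2)·t^(s-1) dt
segment [1, ∞) carries exp(-3*t/2); integrate it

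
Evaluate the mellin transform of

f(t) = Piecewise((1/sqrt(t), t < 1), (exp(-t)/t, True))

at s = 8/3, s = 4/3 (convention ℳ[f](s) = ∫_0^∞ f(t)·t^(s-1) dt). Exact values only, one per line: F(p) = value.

invert the shared t-power to get sqrt(t) on [0, 1); exp(-t) on [1, ∞)
treat the 2 regions marked off by 1 separately and sum
over [0, 1), the kernel integral of 1/sqrt(t) enters the sum
segment [1, ∞) carries exp(-t)/t; integrate it

F(8/3) = 6/13 + uppergamma(5/3, 1)
F(4/3) = uppergamma(1/3, 1) + 6/5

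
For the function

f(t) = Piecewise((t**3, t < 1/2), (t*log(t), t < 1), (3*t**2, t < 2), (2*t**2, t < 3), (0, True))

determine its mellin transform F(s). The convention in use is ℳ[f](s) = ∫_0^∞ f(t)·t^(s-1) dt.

(32*2**(2*s)*(s + 3)*(2*s - (s + 2)**2 + 3) + 8*2**s*(s + 2)*(s + 3) - 24*2**s*(s + 3)*(2*s - (s + 2)**2 + 3) + 144*6**s*(s + 3)*(2*s - (s + 2)**2 + 3) - 4*(s + 2)**2*(s + 3)*log(2) - 4*(s + 2)*(s + 3) + 4*(s + 2)*(s + 3)*log(2) + (s + 2)*(2*s - (s + 2)**2 + 3))/(8*2**s*(s + 2)*(s + 3)*(2*s - (s + 2)**2 + 3))
  Re(s) > -3

reversing the shared t-power: t on [0, 1/2); log(t)/t on [1/2, 1); 3 on [1, 2); …
cuts at 1/2, 1, 2: linearity sums the 4 kernel integrals
∫ over [0, 1/2) of t**3·t^(s-1) joins the sum
∫ over [1/2, 1) of t*log(t)·t^(s-1) joins the sum
on [1, 2): add ∫ 3*t**2·t^(s-1) dt
∫ 2*t**2·t^(s-1) over [2, 3)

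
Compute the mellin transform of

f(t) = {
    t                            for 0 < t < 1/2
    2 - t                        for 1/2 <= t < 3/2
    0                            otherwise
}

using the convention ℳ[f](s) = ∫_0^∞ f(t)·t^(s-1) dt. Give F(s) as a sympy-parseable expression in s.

linearity at 1/2 turns ℳ[f](s) into 2 summed integrals
for t in [0, 1/2): the term is ∫ t·t^(s-1)
piece [1/2, 3/2): integrate (2 - t) against the kernel

(3**s*s + 4*3**s - 2*s - 4)/(2*2**s*s*(s + 1))
  Re(s) > -1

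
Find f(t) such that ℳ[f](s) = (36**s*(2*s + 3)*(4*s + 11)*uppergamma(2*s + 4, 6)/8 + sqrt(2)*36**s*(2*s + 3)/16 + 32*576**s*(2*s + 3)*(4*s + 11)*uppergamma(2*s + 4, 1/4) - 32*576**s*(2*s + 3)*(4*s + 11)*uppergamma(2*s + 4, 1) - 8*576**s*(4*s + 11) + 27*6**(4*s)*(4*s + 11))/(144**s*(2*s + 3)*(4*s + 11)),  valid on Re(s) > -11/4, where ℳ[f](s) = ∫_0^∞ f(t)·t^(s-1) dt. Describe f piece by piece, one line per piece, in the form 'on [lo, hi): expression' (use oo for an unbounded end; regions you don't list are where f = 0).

on [0, 1/4): t**(11/4)
on [1/4, 4): t**2*exp(-sqrt(t)/2)
on [4, 9): t**(3/2)/2
on [9, oo): t**2*exp(-2*sqrt(t))

back out the shared t-power: t**(3/4) on [0, 1/4); exp(-sqrt(t)/2) on [1/4, 4); 1/(2*sqrt(t)) on [4, 9); …
the power substitution comes off first: t**(3/2) on [0, 1/2); exp(-t/2) on [1/2, 2); 1/(2*t) on [2, 3); …
cuts at 1/4, 4, 9: linearity sums the 4 kernel integrals
segment 0 to 1/4 holds t**(11/4); add its integral
segment [1/4, 4) carries t**2*exp(-sqrt(t)/2); integrate it
the [4, 9) slice contributes ∫ t**(3/2)/2·t^(s-1) dt
segment [9, ∞) carries t**2*exp(-2*sqrt(t)); integrate it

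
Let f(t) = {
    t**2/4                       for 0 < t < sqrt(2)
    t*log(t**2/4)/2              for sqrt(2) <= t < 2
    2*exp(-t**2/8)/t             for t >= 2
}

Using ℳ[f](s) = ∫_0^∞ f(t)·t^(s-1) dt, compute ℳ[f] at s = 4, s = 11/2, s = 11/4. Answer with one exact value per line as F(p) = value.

F(4) = -71/75 + 4*sqrt(2)/25 + 2*sqrt(2)*log(2)/5 + 8*sqrt(2)*sqrt(pi)*erfc(sqrt(2)/2) + 16*exp(-1/2)
F(11/2) = 4*2**(1/4)*(-960*2**(1/4) + 120 + 169*sqrt(2) + 390*log(2) + 40560*sqrt(2)*uppergamma(9/4, 1/2))/2535
F(11/4) = 2*2**(7/8)*(-608*2**(7/8) + 304 + 225*sqrt(2) + 570*log(2) + 4275*2**(3/4)*uppergamma(7/8, 1/2))/4275

back out the common scale on t: t**2 on [0, sqrt(2)/2); t*log(t**2) on [sqrt(2)/2, 1); exp(-t**2/2)/t on [1, ∞)
undo the shared t-power: t**3 on [0, sqrt(2)/2); t**2*log(t**2) on [sqrt(2)/2, 1); exp(-t**2/2) on [1, ∞)
the power substitution comes off first: t**(3/2) on [0, 1/2); t*log(t) on [1/2, 1); exp(-t/2) on [1, ∞)
split f at sqrt(2), 2: ℳ[f](s) collects 3 kernel integrals
∫ t**2/4·t^(s-1) over [0, sqrt(2))
∫ t*log(t**2/4)/2·t^(s-1) over [sqrt(2), 2)
between 2 and ∞ the integrand is 2*exp(-t**2/8)/t·t^(s-1)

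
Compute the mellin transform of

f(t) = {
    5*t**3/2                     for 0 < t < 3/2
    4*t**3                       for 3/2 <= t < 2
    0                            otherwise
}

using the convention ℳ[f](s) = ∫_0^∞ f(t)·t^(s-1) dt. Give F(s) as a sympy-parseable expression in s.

split f at 3/2: ℳ[f](s) collects 2 kernel integrals
over [0, 3/2), the kernel integral of 5*t**3/2 enters the sum
over [3/2, 2), the kernel integral of 4*t**3 enters the sum

(2**(s + 9) - 3**(s + 4)/2**s)/(16*(s + 3))
  Re(s) > -3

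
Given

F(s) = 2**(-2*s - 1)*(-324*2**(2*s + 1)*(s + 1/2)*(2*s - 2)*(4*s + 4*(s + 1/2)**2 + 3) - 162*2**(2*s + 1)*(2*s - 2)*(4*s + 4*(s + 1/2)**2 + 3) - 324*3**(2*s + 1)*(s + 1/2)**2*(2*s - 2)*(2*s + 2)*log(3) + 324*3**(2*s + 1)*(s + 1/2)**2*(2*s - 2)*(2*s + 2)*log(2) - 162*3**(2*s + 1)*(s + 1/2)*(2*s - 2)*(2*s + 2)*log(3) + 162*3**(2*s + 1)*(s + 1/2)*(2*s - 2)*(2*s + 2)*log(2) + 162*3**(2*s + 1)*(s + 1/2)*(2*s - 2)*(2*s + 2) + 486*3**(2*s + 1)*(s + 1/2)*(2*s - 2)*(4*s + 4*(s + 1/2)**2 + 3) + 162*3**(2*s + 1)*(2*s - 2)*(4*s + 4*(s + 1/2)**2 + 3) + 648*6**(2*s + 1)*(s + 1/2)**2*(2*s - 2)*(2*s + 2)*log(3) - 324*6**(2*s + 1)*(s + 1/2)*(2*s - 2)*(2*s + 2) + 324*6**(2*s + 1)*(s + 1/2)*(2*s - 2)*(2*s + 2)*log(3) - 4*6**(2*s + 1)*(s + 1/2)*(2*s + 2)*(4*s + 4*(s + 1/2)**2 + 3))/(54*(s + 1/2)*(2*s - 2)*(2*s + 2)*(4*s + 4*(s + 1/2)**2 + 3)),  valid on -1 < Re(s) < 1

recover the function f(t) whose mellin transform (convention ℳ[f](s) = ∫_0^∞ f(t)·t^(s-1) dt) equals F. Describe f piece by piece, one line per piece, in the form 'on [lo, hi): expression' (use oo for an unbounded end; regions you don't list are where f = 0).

strip the shared t-power: sqrt(t) on [0, 1); sqrt(t) + 3 on [1, 9/4); sqrt(t)*log(sqrt(t)) on [9/4, 9); …
undo the power substitution: t on [0, 1); t + 3 on [1, 3/2); t*log(t) on [3/2, 3); …
integrate the 4 segments split at 1, 9/4, 9, then add the results
the [0, 1) slice contributes ∫ t·t^(s-1) dt
between 1 and 9/4 the integrand is sqrt(t)*(sqrt(t) + 3)·t^(s-1)
for t in [9/4, 9): the term is ∫ t*log(sqrt(t))·t^(s-1)
the [9, ∞) slice contributes ∫ 1/t·t^(s-1) dt

on [0, 1): t
on [1, 9/4): sqrt(t)*(sqrt(t) + 3)
on [9/4, 9): t*log(sqrt(t))
on [9, oo): 1/t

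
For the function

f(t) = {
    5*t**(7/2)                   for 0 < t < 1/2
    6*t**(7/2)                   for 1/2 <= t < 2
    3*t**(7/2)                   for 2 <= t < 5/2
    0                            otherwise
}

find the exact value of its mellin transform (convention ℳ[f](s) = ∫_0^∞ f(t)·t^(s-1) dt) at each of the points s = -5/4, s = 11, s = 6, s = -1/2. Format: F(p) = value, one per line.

F(-5/4) = 2**(1/4)*(-sqrt(2) + 96 + 75*sqrt(2)*5**(1/4))/18
F(11) = 1610612735*sqrt(2)/475136 + 18310546875*sqrt(10)/475136
F(6) = 1572863*sqrt(2)/9728 + 5859375*sqrt(10)/9728
F(-1/2) = 283/12

breakpoints 1/2, 2: one integral from each of the 3 segments
for t in [0, 1/2): the term is ∫ 5*t**(7/2)·t^(s-1)
piece [1/2, 2): integrate 6*t**(7/2) against the kernel
between 2 and 5/2 the integrand is 3*t**(7/2)·t^(s-1)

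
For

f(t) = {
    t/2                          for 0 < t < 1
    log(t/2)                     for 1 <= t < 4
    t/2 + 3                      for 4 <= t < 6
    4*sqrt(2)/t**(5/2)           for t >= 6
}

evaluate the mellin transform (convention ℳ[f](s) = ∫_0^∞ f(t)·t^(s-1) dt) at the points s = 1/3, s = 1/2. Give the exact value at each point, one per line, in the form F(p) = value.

back out the common scale on t: t on [0, 1/2); log(t) on [1/2, 2); t + 3 on [2, 3); …
split f at 1, 4, 6: ℳ[f](s) collects 4 kernel integrals
on [0, 1): add ∫ t/2·t^(s-1) dt
for t in [1, 4): the term is ∫ log(t/2)·t^(s-1)
piece [4, 6): integrate (t/2 + 3) against the kernel
between 6 and ∞ the integrand is 4*sqrt(2)/t**(5/2)·t^(s-1)

F(1/3) = -39*2**(2/3)/2 + 2*2**(1/3)*3**(5/6)/117 + log(2**(3 + 3*2**(2/3))) + 75/8 + 45*6**(1/3)/4
F(1/2) = -55/3 + sqrt(2)/18 + 6*log(2) + 8*sqrt(6)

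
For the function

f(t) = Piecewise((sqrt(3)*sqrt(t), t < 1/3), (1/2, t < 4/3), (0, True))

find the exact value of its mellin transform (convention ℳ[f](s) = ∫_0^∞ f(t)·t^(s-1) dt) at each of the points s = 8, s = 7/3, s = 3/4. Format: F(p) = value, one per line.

the common scale on t comes off first: sqrt(t) on [0, 1); 1/2 on [1, 4)
undo the power substitution: t on [0, 1); 1/2 on [1, 2)
integrate the 2 segments split at 1/3, then add the results
between 0 and 1/3 the integrand is sqrt(3)*sqrt(t)·t^(s-1)
the [1/3, 4/3) slice contributes ∫ 1/2·t^(s-1) dt

F(8) = 1114127/1784592
F(7/3) = 3**(2/3)*(11 + 272*2**(2/3))/2142
F(3/4) = 2*3**(1/4)*(1 + 10*sqrt(2))/45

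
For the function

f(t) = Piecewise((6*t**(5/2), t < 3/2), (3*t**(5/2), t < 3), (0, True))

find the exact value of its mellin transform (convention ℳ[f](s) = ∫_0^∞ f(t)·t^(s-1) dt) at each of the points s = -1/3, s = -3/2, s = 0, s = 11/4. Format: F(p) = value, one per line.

F(-1/3) = 81*3**(1/6)*(2**(5/6) + 8)/52
F(-3/2) = 27/2
F(0) = 27*sqrt(6)/20 + 54*sqrt(3)/5
F(11/4) = 243*3**(1/4)*(2**(3/4) + 64)/112

cuts at 3/2: linearity sums the 2 kernel integrals
on [0, 3/2): add ∫ 6*t**(5/2)·t^(s-1) dt
segment 3/2 to 3 holds 3*t**(5/2); add its integral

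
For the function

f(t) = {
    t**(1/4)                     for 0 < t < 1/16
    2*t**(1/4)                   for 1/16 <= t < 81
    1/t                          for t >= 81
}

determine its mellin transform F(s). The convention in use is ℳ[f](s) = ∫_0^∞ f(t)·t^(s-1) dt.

undo the power substitution: sqrt(t) on [0, 1/4); 2*sqrt(t) on [1/4, 9); t**(-2) on [9, ∞)
reversing the power substitution: t on [0, 1/2); 2*t on [1/2, 3); t**(-4) on [3, ∞)
summing 3 kernel integrals split by 1/16, 81 yields ℳ[f](s)
∫ t**(1/4)·t^(s-1) over [0, 1/16)
on [1/16, 81) integrate f = 2*t**(1/4) against the kernel
for t in [81, ∞): the term is ∫ 1/t·t^(s-1)

(-1296**s*(4*s + 1) + 1944*6**(4*s)*(s - 1) - 162*s + 162)/(81*16**s*(s - 1)*(4*s + 1))
  -1/4 < Re(s) < 1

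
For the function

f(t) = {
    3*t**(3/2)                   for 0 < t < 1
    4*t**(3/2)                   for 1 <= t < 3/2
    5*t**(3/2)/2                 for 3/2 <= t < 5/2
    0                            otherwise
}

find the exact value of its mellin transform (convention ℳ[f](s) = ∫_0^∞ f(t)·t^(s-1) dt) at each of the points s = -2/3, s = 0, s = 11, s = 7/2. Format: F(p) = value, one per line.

f breaks at 1, 3/2 into 3 integrals to sum
∫ 3*t**(3/2)·t^(s-1) over [0, 1)
segment 1 to 3/2 holds 4*t**(3/2); add its integral
∫ over [3/2, 5/2) of 5*t**(3/2)/2·t^(s-1) joins the sum

F(-2/3) = -6/5 + 9*2**(1/6)*3**(5/6)/10 + 3*2**(1/6)*5**(5/6)/2
F(0) = -2/3 + 3*sqrt(6)/4 + 25*sqrt(10)/12
F(11) = -2/25 + 1594323*sqrt(6)/204800 + 48828125*sqrt(10)/8192
F(7/2) = 1629/32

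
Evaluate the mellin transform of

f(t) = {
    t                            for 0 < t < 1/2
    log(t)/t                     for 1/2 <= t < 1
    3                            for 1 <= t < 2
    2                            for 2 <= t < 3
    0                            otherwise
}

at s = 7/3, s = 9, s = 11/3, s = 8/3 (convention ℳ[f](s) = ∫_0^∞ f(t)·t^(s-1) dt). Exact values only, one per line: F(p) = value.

the 4 pieces separated at 1/2, 1, 2 each add one integral
[0, 1/2) adds the kernel integral of t
piece [1/2, 1): integrate log(t)/t against the kernel
the [1, 2) slice contributes ∫ 3·t^(s-1) dt
∫ over [2, 3) of 2·t^(s-1) joins the sum

F(7/3) = -207/112 + 3*2**(2/3)*log(2)/16 + 51*2**(2/3)/320 + 12*2**(1/3)/7 + 54*3**(1/3)/7
F(9) = log(2)/2048 + 3266548597/737280
F(11/3) = -675/704 + 87*2**(1/3)/3584 + 3*2**(1/3)*log(2)/64 + 24*2**(2/3)/11 + 162*3**(2/3)/11
F(8/3) = -297/200 + 3*2**(1/3)*log(2)/20 + 471*2**(1/3)/4400 + 3*2**(2/3)/2 + 27*3**(2/3)/4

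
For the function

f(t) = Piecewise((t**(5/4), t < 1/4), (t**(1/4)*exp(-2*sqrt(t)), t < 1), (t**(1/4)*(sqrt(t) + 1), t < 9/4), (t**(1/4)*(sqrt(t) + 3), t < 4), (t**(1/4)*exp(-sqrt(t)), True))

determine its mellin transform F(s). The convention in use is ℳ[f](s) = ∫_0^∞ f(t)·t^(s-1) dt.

reversing the power substitution: t**(5/2) on [0, 1/2); sqrt(t)*exp(-2*t) on [1/2, 1); sqrt(t)*(t + 1) on [1, 3/2); …
invert the shared t-power to get t**2 on [0, 1/2); exp(-2*t) on [1/2, 1); t + 1 on [1, 3/2); …
breakpoints 1/4, 1, 9/4, 4: one integral from each of the 5 segments
the [0, 1/4) slice contributes ∫ t**(5/4)·t^(s-1) dt
between 1/4 and 1 the integrand is t**(1/4)*exp(-2*sqrt(t))·t^(s-1)
∫ over [1, 9/4) of t**(1/4)*(sqrt(t) + 1)·t^(s-1) joins the sum
on [9/4, 4): add ∫ t**(1/4)*(sqrt(t) + 3)·t^(s-1) dt
segment 4 to ∞ holds t**(1/4)*exp(-sqrt(t)); add its integral

2**(-2*s - 1/2)*(2**(2*s + 3/2)*(4*s + 1)*(4*s + 3)*(4*s + 5)*uppergamma(2*s + 1/2, 2) + 2**(2*s + 7/2)*(-4*s - 5) - 2**(2*s + 7/2)*(4*s + 1)*(4*s + 5) + 5*2**(4*s + 3)*(4*s + 1)*(4*s + 5) + 2**(4*s + 4)*(12*s + 15) + 3**(2*s + 1/2)*(-64*s - 80) - 8*3**(2*s + 1/2)*(4*s + 1)*(4*s + 5) + 2*(4*s + 1)*(4*s + 3)*(4*s + 5)*uppergamma(2*s + 1/2, 1) - 2*(4*s + 1)*(4*s + 3)*(4*s + 5)*uppergamma(2*s + 1/2, 2) + (4*s + 1)*(4*s + 3))/((4*s + 1)*(4*s + 3)*(4*s + 5))
  Re(s) > -5/4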